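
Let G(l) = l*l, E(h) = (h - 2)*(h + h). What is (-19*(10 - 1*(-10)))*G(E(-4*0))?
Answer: 0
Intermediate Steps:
E(h) = 2*h*(-2 + h) (E(h) = (-2 + h)*(2*h) = 2*h*(-2 + h))
G(l) = l²
(-19*(10 - 1*(-10)))*G(E(-4*0)) = (-19*(10 - 1*(-10)))*(2*(-4*0)*(-2 - 4*0))² = (-19*(10 + 10))*(2*0*(-2 + 0))² = (-19*20)*(2*0*(-2))² = -380*0² = -380*0 = 0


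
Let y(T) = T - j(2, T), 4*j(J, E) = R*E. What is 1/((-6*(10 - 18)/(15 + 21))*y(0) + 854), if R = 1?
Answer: 1/854 ≈ 0.0011710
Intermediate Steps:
j(J, E) = E/4 (j(J, E) = (1*E)/4 = E/4)
y(T) = 3*T/4 (y(T) = T - T/4 = 3*T/4)
1/((-6*(10 - 18)/(15 + 21))*y(0) + 854) = 1/((-6*(10 - 18)/(15 + 21))*((¾)*0) + 854) = 1/(-(-48)/36*0 + 854) = 1/(-6*(-2/9)*0 + 854) = 1/((4/3)*0 + 854) = 1/(0 + 854) = 1/854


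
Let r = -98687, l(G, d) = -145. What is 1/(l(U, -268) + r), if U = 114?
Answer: -1/98832 ≈ -1.0118e-5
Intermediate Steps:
1/(l(U, -268) + r) = 1/(-145 - 98687) = 1/(-98832) = -1/98832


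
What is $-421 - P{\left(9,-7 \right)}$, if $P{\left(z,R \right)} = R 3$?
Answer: $-400$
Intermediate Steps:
$P{\left(z,R \right)} = 3 R$
$-421 - P{\left(9,-7 \right)} = -421 - 3 \left(-7\right) = -421 - -21 = -421 + 21 = -400$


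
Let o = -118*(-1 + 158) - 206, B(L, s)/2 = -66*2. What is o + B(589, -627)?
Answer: -18996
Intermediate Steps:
B(L, s) = -264 (B(L, s) = 2*(-66*2) = 2*(-132) = -264)
o = -18732 (o = -118*157 - 206 = -18526 - 206 = -18732)
o + B(589, -627) = -18732 - 264 = -18996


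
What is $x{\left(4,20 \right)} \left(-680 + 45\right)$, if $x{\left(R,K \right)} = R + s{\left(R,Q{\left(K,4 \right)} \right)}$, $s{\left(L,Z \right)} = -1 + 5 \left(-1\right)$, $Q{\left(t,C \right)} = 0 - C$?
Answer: $1270$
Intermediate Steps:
$Q{\left(t,C \right)} = - C$
$s{\left(L,Z \right)} = -6$ ($s{\left(L,Z \right)} = -1 - 5 = -6$)
$x{\left(R,K \right)} = -6 + R$ ($x{\left(R,K \right)} = R - 6 = -6 + R$)
$x{\left(4,20 \right)} \left(-680 + 45\right) = \left(-6 + 4\right) \left(-680 + 45\right) = \left(-2\right) \left(-635\right) = 1270$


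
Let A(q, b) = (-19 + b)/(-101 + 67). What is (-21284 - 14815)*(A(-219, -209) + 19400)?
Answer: -11909565486/17 ≈ -7.0056e+8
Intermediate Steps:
A(q, b) = 19/34 - b/34 (A(q, b) = (-19 + b)/(-34) = (-19 + b)*(-1/34) = 19/34 - b/34)
(-21284 - 14815)*(A(-219, -209) + 19400) = (-21284 - 14815)*((19/34 - 1/34*(-209)) + 19400) = -36099*((19/34 + 209/34) + 19400) = -36099*(114/17 + 19400) = -36099*329914/17 = -11909565486/17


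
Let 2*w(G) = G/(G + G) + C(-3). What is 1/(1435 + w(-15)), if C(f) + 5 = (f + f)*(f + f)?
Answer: 4/5803 ≈ 0.00068930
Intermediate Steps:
C(f) = -5 + 4*f² (C(f) = -5 + (f + f)*(f + f) = -5 + (2*f)*(2*f) = -5 + 4*f²)
w(G) = 63/4 (w(G) = (G/(G + G) + (-5 + 4*(-3)²))/2 = (G/((2*G)) + (-5 + 4*9))/2 = ((1/(2*G))*G + (-5 + 36))/2 = (½ + 31)/2 = (½)*(63/2) = 63/4)
1/(1435 + w(-15)) = 1/(1435 + 63/4) = 1/(5803/4) = 4/5803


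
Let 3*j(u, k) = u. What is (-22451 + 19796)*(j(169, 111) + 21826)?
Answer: -58097595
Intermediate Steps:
j(u, k) = u/3
(-22451 + 19796)*(j(169, 111) + 21826) = (-22451 + 19796)*((1/3)*169 + 21826) = -2655*(169/3 + 21826) = -2655*65647/3 = -58097595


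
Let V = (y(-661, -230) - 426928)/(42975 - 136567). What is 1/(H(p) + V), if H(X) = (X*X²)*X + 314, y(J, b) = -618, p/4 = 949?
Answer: 46796/9716582608798778693 ≈ 4.8161e-15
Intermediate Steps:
p = 3796 (p = 4*949 = 3796)
H(X) = 314 + X⁴ (H(X) = X³*X + 314 = X⁴ + 314 = 314 + X⁴)
V = 213773/46796 (V = (-618 - 426928)/(42975 - 136567) = -427546/(-93592) = -427546*(-1/93592) = 213773/46796 ≈ 4.5682)
1/(H(p) + V) = 1/((314 + 3796⁴) + 213773/46796) = 1/((314 + 207637033267456) + 213773/46796) = 1/(207637033267770 + 213773/46796) = 1/(9716582608798778693/46796) = 46796/9716582608798778693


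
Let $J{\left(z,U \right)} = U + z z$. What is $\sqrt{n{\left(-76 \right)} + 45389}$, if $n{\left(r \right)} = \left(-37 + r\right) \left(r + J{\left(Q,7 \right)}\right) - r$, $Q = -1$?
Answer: $\sqrt{53149} \approx 230.54$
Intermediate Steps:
$J{\left(z,U \right)} = U + z^{2}$
$n{\left(r \right)} = - r + \left(-37 + r\right) \left(8 + r\right)$ ($n{\left(r \right)} = \left(-37 + r\right) \left(r + \left(7 + \left(-1\right)^{2}\right)\right) - r = \left(-37 + r\right) \left(r + \left(7 + 1\right)\right) - r = \left(-37 + r\right) \left(r + 8\right) - r = \left(-37 + r\right) \left(8 + r\right) - r = - r + \left(-37 + r\right) \left(8 + r\right)$)
$\sqrt{n{\left(-76 \right)} + 45389} = \sqrt{\left(-296 + \left(-76\right)^{2} - -2280\right) + 45389} = \sqrt{\left(-296 + 5776 + 2280\right) + 45389} = \sqrt{7760 + 45389} = \sqrt{53149}$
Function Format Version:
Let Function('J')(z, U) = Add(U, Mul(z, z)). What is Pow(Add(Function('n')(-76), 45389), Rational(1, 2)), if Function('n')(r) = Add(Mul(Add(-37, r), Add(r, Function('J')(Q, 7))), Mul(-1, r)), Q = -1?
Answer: Pow(53149, Rational(1, 2)) ≈ 230.54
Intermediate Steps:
Function('J')(z, U) = Add(U, Pow(z, 2))
Function('n')(r) = Add(Mul(-1, r), Mul(Add(-37, r), Add(8, r))) (Function('n')(r) = Add(Mul(Add(-37, r), Add(r, Add(7, Pow(-1, 2)))), Mul(-1, r)) = Add(Mul(Add(-37, r), Add(r, Add(7, 1))), Mul(-1, r)) = Add(Mul(Add(-37, r), Add(r, 8)), Mul(-1, r)) = Add(Mul(Add(-37, r), Add(8, r)), Mul(-1, r)) = Add(Mul(-1, r), Mul(Add(-37, r), Add(8, r))))
Pow(Add(Function('n')(-76), 45389), Rational(1, 2)) = Pow(Add(Add(-296, Pow(-76, 2), Mul(-30, -76)), 45389), Rational(1, 2)) = Pow(Add(Add(-296, 5776, 2280), 45389), Rational(1, 2)) = Pow(Add(7760, 45389), Rational(1, 2)) = Pow(53149, Rational(1, 2))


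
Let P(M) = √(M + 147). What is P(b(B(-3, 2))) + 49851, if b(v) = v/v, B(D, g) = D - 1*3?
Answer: 49851 + 2*√37 ≈ 49863.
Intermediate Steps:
B(D, g) = -3 + D (B(D, g) = D - 3 = -3 + D)
b(v) = 1
P(M) = √(147 + M)
P(b(B(-3, 2))) + 49851 = √(147 + 1) + 49851 = √148 + 49851 = 2*√37 + 49851 = 49851 + 2*√37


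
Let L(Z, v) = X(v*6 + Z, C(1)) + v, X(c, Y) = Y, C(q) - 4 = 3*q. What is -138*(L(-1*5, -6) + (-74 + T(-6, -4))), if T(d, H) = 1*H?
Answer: 10626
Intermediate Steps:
C(q) = 4 + 3*q
T(d, H) = H
L(Z, v) = 7 + v (L(Z, v) = (4 + 3*1) + v = (4 + 3) + v = 7 + v)
-138*(L(-1*5, -6) + (-74 + T(-6, -4))) = -138*((7 - 6) + (-74 - 4)) = -138*(1 - 78) = -138*(-77) = 10626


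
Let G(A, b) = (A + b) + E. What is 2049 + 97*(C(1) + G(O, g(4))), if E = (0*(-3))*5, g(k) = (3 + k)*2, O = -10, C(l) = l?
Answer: 2534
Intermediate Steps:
g(k) = 6 + 2*k
E = 0 (E = 0*5 = 0)
G(A, b) = A + b (G(A, b) = (A + b) + 0 = A + b)
2049 + 97*(C(1) + G(O, g(4))) = 2049 + 97*(1 + (-10 + (6 + 2*4))) = 2049 + 97*(1 + (-10 + (6 + 8))) = 2049 + 97*(1 + (-10 + 14)) = 2049 + 97*(1 + 4) = 2049 + 97*5 = 2049 + 485 = 2534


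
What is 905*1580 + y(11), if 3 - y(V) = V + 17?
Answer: 1429875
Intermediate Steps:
y(V) = -14 - V (y(V) = 3 - (V + 17) = 3 - (17 + V) = 3 + (-17 - V) = -14 - V)
905*1580 + y(11) = 905*1580 + (-14 - 1*11) = 1429900 + (-14 - 11) = 1429900 - 25 = 1429875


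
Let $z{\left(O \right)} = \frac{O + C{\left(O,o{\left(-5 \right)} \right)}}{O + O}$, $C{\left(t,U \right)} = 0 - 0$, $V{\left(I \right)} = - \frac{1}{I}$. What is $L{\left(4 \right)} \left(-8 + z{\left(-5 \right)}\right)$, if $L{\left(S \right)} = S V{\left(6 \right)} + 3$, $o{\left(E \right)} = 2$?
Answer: $- \frac{35}{2} \approx -17.5$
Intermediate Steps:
$C{\left(t,U \right)} = 0$ ($C{\left(t,U \right)} = 0 + 0 = 0$)
$L{\left(S \right)} = 3 - \frac{S}{6}$ ($L{\left(S \right)} = S \left(- \frac{1}{6}\right) + 3 = - \frac{S}{6} + 3 = 3 - \frac{S}{6}$)
$z{\left(O \right)} = \frac{1}{2}$ ($z{\left(O \right)} = \frac{O + 0}{O + O} = \frac{O}{2 O} = O \frac{1}{2 O} = \frac{1}{2}$)
$L{\left(4 \right)} \left(-8 + z{\left(-5 \right)}\right) = \left(3 - \frac{2}{3}\right) \left(-8 + \frac{1}{2}\right) = \left(3 - \frac{2}{3}\right) \left(- \frac{15}{2}\right) = \frac{7}{3} \left(- \frac{15}{2}\right) = - \frac{35}{2}$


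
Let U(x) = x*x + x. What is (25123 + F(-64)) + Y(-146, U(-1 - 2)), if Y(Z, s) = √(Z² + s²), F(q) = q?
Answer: 25059 + 2*√5338 ≈ 25205.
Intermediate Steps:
U(x) = x + x² (U(x) = x² + x = x + x²)
(25123 + F(-64)) + Y(-146, U(-1 - 2)) = (25123 - 64) + √((-146)² + ((-1 - 2)*(1 + (-1 - 2)))²) = 25059 + √(21316 + (-3*(1 - 3))²) = 25059 + √(21316 + (-3*(-2))²) = 25059 + √(21316 + 6²) = 25059 + √(21316 + 36) = 25059 + √21352 = 25059 + 2*√5338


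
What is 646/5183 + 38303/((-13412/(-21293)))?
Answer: 4227189756709/69514396 ≈ 60810.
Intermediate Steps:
646/5183 + 38303/((-13412/(-21293))) = 646*(1/5183) + 38303/((-13412*(-1/21293))) = 646/5183 + 38303/(13412/21293) = 646/5183 + 38303*(21293/13412) = 646/5183 + 815585779/13412 = 4227189756709/69514396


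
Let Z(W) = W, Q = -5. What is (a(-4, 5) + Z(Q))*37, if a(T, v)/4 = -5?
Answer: -925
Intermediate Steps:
a(T, v) = -20 (a(T, v) = 4*(-5) = -20)
(a(-4, 5) + Z(Q))*37 = (-20 - 5)*37 = -25*37 = -925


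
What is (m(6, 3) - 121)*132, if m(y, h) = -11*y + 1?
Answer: -24552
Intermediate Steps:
m(y, h) = 1 - 11*y
(m(6, 3) - 121)*132 = ((1 - 11*6) - 121)*132 = ((1 - 66) - 121)*132 = (-65 - 121)*132 = -186*132 = -24552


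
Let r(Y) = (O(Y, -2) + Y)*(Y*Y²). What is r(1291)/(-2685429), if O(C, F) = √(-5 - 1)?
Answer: -2777825555761/2685429 - 2151685171*I*√6/2685429 ≈ -1.0344e+6 - 1962.6*I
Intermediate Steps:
O(C, F) = I*√6 (O(C, F) = √(-6) = I*√6)
r(Y) = Y³*(Y + I*√6) (r(Y) = (I*√6 + Y)*(Y*Y²) = (Y + I*√6)*Y³ = Y³*(Y + I*√6))
r(1291)/(-2685429) = (1291³*(1291 + I*√6))/(-2685429) = (2151685171*(1291 + I*√6))*(-1/2685429) = (2777825555761 + 2151685171*I*√6)*(-1/2685429) = -2777825555761/2685429 - 2151685171*I*√6/2685429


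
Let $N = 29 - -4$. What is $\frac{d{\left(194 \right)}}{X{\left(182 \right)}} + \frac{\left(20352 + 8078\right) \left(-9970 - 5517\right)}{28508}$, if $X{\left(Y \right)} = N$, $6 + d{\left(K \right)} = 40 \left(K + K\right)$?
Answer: $- \frac{7043737709}{470382} \approx -14975.0$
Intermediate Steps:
$d{\left(K \right)} = -6 + 80 K$ ($d{\left(K \right)} = -6 + 40 \left(K + K\right) = -6 + 40 \cdot 2 K = -6 + 80 K$)
$N = 33$ ($N = 29 + 4 = 33$)
$X{\left(Y \right)} = 33$
$\frac{d{\left(194 \right)}}{X{\left(182 \right)}} + \frac{\left(20352 + 8078\right) \left(-9970 - 5517\right)}{28508} = \frac{-6 + 80 \cdot 194}{33} + \frac{\left(20352 + 8078\right) \left(-9970 - 5517\right)}{28508} = \left(-6 + 15520\right) \frac{1}{33} + 28430 \left(-15487\right) \frac{1}{28508} = 15514 \cdot \frac{1}{33} - \frac{220147705}{14254} = \frac{15514}{33} - \frac{220147705}{14254} = - \frac{7043737709}{470382}$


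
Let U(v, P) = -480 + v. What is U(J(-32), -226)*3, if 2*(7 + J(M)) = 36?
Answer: -1407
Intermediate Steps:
J(M) = 11 (J(M) = -7 + (1/2)*36 = -7 + 18 = 11)
U(J(-32), -226)*3 = (-480 + 11)*3 = -469*3 = -1407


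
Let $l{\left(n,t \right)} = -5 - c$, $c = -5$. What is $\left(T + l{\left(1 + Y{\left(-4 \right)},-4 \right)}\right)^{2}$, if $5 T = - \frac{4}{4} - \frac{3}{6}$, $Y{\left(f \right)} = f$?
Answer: $\frac{9}{100} \approx 0.09$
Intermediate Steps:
$T = - \frac{3}{10}$ ($T = \frac{- \frac{4}{4} - \frac{3}{6}}{5} = \frac{\left(-4\right) \frac{1}{4} - \frac{1}{2}}{5} = \frac{-1 - \frac{1}{2}}{5} = \frac{1}{5} \left(- \frac{3}{2}\right) = - \frac{3}{10} \approx -0.3$)
$l{\left(n,t \right)} = 0$ ($l{\left(n,t \right)} = -5 - -5 = -5 + 5 = 0$)
$\left(T + l{\left(1 + Y{\left(-4 \right)},-4 \right)}\right)^{2} = \left(- \frac{3}{10} + 0\right)^{2} = \left(- \frac{3}{10}\right)^{2} = \frac{9}{100}$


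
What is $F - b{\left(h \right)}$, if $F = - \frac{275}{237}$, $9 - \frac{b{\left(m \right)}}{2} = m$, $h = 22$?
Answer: $\frac{5887}{237} \approx 24.84$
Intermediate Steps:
$b{\left(m \right)} = 18 - 2 m$
$F = - \frac{275}{237}$ ($F = \left(-275\right) \frac{1}{237} = - \frac{275}{237} \approx -1.1603$)
$F - b{\left(h \right)} = - \frac{275}{237} - \left(18 - 44\right) = - \frac{275}{237} - -26 = - \frac{275}{237} + 26 = \frac{5887}{237}$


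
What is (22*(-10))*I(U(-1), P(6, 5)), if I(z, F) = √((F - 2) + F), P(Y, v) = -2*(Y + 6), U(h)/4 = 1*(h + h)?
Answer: -1100*I*√2 ≈ -1555.6*I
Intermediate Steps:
U(h) = 8*h (U(h) = 4*(1*(h + h)) = 4*(1*(2*h)) = 4*(2*h) = 8*h)
P(Y, v) = -12 - 2*Y (P(Y, v) = -2*(6 + Y) = -12 - 2*Y)
I(z, F) = √(-2 + 2*F) (I(z, F) = √((-2 + F) + F) = √(-2 + 2*F))
(22*(-10))*I(U(-1), P(6, 5)) = (22*(-10))*√(-2 + 2*(-12 - 2*6)) = -220*√(-2 + 2*(-12 - 12)) = -220*√(-2 + 2*(-24)) = -220*√(-2 - 48) = -1100*I*√2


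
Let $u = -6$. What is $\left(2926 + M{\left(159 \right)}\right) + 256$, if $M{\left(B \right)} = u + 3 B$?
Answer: $3653$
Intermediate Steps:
$M{\left(B \right)} = -6 + 3 B$
$\left(2926 + M{\left(159 \right)}\right) + 256 = \left(2926 + \left(-6 + 3 \cdot 159\right)\right) + 256 = \left(2926 + \left(-6 + 477\right)\right) + 256 = \left(2926 + 471\right) + 256 = 3397 + 256 = 3653$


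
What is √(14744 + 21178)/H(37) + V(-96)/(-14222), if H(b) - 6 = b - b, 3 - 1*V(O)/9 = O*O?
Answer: 82917/14222 + √35922/6 ≈ 37.419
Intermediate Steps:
V(O) = 27 - 9*O² (V(O) = 27 - 9*O*O = 27 - 9*O²)
H(b) = 6 (H(b) = 6 + (b - b) = 6 + 0 = 6)
√(14744 + 21178)/H(37) + V(-96)/(-14222) = √(14744 + 21178)/6 + (27 - 9*(-96)²)/(-14222) = √35922*(⅙) + (27 - 9*9216)*(-1/14222) = √35922/6 + (27 - 82944)*(-1/14222) = √35922/6 - 82917*(-1/14222) = √35922/6 + 82917/14222 = 82917/14222 + √35922/6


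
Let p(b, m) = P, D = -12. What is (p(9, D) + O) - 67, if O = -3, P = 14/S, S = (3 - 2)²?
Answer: -56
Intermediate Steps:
S = 1 (S = 1² = 1)
P = 14 (P = 14/1 = 14*1 = 14)
p(b, m) = 14
(p(9, D) + O) - 67 = (14 - 3) - 67 = 11 - 67 = -56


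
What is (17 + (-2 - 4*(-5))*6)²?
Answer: 15625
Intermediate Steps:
(17 + (-2 - 4*(-5))*6)² = (17 + (-2 + 20)*6)² = (17 + 18*6)² = (17 + 108)² = 125² = 15625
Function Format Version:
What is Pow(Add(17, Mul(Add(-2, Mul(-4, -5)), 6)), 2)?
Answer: 15625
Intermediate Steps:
Pow(Add(17, Mul(Add(-2, Mul(-4, -5)), 6)), 2) = Pow(Add(17, Mul(Add(-2, 20), 6)), 2) = Pow(Add(17, Mul(18, 6)), 2) = Pow(Add(17, 108), 2) = Pow(125, 2) = 15625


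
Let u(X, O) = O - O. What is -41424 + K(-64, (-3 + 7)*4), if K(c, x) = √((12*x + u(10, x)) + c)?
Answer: -41424 + 8*√2 ≈ -41413.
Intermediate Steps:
u(X, O) = 0
K(c, x) = √(c + 12*x) (K(c, x) = √((12*x + 0) + c) = √(12*x + c) = √(c + 12*x))
-41424 + K(-64, (-3 + 7)*4) = -41424 + √(-64 + 12*((-3 + 7)*4)) = -41424 + √(-64 + 12*(4*4)) = -41424 + √(-64 + 12*16) = -41424 + √(-64 + 192) = -41424 + √128 = -41424 + 8*√2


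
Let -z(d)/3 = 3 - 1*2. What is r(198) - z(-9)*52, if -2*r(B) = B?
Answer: 57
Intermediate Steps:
z(d) = -3 (z(d) = -3*(3 - 1*2) = -3*(3 - 2) = -3*1 = -3)
r(B) = -B/2
r(198) - z(-9)*52 = -½*198 - (-3)*52 = -99 - 1*(-156) = -99 + 156 = 57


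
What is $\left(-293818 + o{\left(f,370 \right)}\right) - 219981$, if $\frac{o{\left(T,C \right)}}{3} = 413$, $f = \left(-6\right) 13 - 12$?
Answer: $-512560$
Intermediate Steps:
$f = -90$ ($f = -78 - 12 = -90$)
$o{\left(T,C \right)} = 1239$ ($o{\left(T,C \right)} = 3 \cdot 413 = 1239$)
$\left(-293818 + o{\left(f,370 \right)}\right) - 219981 = \left(-293818 + 1239\right) - 219981 = -292579 - 219981 = -512560$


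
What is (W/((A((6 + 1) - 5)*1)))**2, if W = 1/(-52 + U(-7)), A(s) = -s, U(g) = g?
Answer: 1/13924 ≈ 7.1818e-5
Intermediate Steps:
W = -1/59 (W = 1/(-52 - 7) = 1/(-59) = -1/59 ≈ -0.016949)
(W/((A((6 + 1) - 5)*1)))**2 = (-(-1/((6 + 1) - 5))/59)**2 = (-(-1/(7 - 5))/59)**2 = (-1/(59*(-1*2*1)))**2 = (-1/(59*((-2*1))))**2 = (-1/59/(-2))**2 = (-1/59*(-1/2))**2 = (1/118)**2 = 1/13924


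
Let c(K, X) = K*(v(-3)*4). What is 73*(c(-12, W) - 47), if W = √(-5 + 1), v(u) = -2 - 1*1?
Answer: 7081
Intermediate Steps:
v(u) = -3 (v(u) = -2 - 1 = -3)
W = 2*I (W = √(-4) = 2*I ≈ 2.0*I)
c(K, X) = -12*K (c(K, X) = K*(-3*4) = K*(-12) = -12*K)
73*(c(-12, W) - 47) = 73*(-12*(-12) - 47) = 73*(144 - 47) = 73*97 = 7081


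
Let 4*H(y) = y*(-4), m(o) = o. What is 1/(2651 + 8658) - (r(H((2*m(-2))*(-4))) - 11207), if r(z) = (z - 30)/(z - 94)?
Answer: 6970437913/621995 ≈ 11207.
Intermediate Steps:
H(y) = -y (H(y) = (y*(-4))/4 = (-4*y)/4 = -y)
r(z) = (-30 + z)/(-94 + z)
1/(2651 + 8658) - (r(H((2*m(-2))*(-4))) - 11207) = 1/(2651 + 8658) - ((-30 - 2*(-2)*(-4))/(-94 - 2*(-2)*(-4)) - 11207) = 1/11309 - ((-30 - (-4)*(-4))/(-94 - (-4)*(-4)) - 11207) = 1/11309 - ((-30 - 1*16)/(-94 - 1*16) - 11207) = 1/11309 - ((-30 - 16)/(-94 - 16) - 11207) = 1/11309 - (-46/(-110) - 11207) = 1/11309 - (-1/110*(-46) - 11207) = 1/11309 - (23/55 - 11207) = 1/11309 - 1*(-616362/55) = 1/11309 + 616362/55 = 6970437913/621995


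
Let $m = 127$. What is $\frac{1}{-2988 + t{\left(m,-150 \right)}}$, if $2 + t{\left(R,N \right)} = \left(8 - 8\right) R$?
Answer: $- \frac{1}{2990} \approx -0.00033445$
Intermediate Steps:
$t{\left(R,N \right)} = -2$ ($t{\left(R,N \right)} = -2 + \left(8 - 8\right) R = -2 + 0 R = -2 + 0 = -2$)
$\frac{1}{-2988 + t{\left(m,-150 \right)}} = \frac{1}{-2988 - 2} = \frac{1}{-2990} = - \frac{1}{2990}$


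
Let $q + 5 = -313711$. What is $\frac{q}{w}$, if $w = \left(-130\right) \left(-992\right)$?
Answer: $- \frac{6033}{2480} \approx -2.4327$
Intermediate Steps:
$q = -313716$ ($q = -5 - 313711 = -313716$)
$w = 128960$
$\frac{q}{w} = - \frac{313716}{128960} = \left(-313716\right) \frac{1}{128960} = - \frac{6033}{2480}$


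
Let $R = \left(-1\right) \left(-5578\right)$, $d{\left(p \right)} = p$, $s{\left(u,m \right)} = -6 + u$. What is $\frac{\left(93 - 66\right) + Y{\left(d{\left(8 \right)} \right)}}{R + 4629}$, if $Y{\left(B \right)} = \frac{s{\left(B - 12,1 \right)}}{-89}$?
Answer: $\frac{2413}{908423} \approx 0.0026563$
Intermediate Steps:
$R = 5578$
$Y{\left(B \right)} = \frac{18}{89} - \frac{B}{89}$ ($Y{\left(B \right)} = \frac{-6 + \left(B - 12\right)}{-89} = \left(-6 + \left(-12 + B\right)\right) \left(- \frac{1}{89}\right) = \left(-18 + B\right) \left(- \frac{1}{89}\right) = \frac{18}{89} - \frac{B}{89}$)
$\frac{\left(93 - 66\right) + Y{\left(d{\left(8 \right)} \right)}}{R + 4629} = \frac{\left(93 - 66\right) + \left(\frac{18}{89} - \frac{8}{89}\right)}{5578 + 4629} = \frac{\left(93 - 66\right) + \left(\frac{18}{89} - \frac{8}{89}\right)}{10207} = \left(27 + \frac{10}{89}\right) \frac{1}{10207} = \frac{2413}{89} \cdot \frac{1}{10207} = \frac{2413}{908423}$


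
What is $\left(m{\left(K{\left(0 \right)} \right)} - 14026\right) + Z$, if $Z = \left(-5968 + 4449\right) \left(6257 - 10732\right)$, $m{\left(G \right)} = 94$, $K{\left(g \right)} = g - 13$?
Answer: $6783593$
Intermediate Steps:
$K{\left(g \right)} = -13 + g$
$Z = 6797525$ ($Z = \left(-1519\right) \left(-4475\right) = 6797525$)
$\left(m{\left(K{\left(0 \right)} \right)} - 14026\right) + Z = \left(94 - 14026\right) + 6797525 = -13932 + 6797525 = 6783593$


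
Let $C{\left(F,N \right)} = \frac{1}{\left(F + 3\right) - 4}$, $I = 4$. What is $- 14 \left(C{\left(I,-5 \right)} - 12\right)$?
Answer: $\frac{490}{3} \approx 163.33$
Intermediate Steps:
$C{\left(F,N \right)} = \frac{1}{-1 + F}$ ($C{\left(F,N \right)} = \frac{1}{\left(3 + F\right) - 4} = \frac{1}{-1 + F}$)
$- 14 \left(C{\left(I,-5 \right)} - 12\right) = - 14 \left(\frac{1}{-1 + 4} - 12\right) = - 14 \left(\frac{1}{3} - 12\right) = \left(-14\right) \left(- \frac{35}{3}\right) = \frac{490}{3}$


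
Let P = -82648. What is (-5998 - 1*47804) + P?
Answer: -136450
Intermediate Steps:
(-5998 - 1*47804) + P = (-5998 - 1*47804) - 82648 = (-5998 - 47804) - 82648 = -53802 - 82648 = -136450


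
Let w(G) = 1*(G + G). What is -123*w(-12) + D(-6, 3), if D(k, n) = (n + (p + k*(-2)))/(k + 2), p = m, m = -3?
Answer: 2949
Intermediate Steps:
p = -3
w(G) = 2*G (w(G) = 1*(2*G) = 2*G)
D(k, n) = (-3 + n - 2*k)/(2 + k) (D(k, n) = (n + (-3 + k*(-2)))/(k + 2) = (n + (-3 - 2*k))/(2 + k) = (-3 + n - 2*k)/(2 + k))
-123*w(-12) + D(-6, 3) = -246*(-12) + (-3 + 3 - 2*(-6))/(2 - 6) = -123*(-24) + (-3 + 3 + 12)/(-4) = 2952 - ¼*12 = 2952 - 3 = 2949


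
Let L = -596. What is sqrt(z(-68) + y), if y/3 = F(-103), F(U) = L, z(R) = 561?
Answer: I*sqrt(1227) ≈ 35.029*I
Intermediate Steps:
F(U) = -596
y = -1788 (y = 3*(-596) = -1788)
sqrt(z(-68) + y) = sqrt(561 - 1788) = sqrt(-1227) = I*sqrt(1227)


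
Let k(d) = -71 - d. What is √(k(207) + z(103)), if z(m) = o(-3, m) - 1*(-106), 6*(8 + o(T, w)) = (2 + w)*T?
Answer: I*√930/2 ≈ 15.248*I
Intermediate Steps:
o(T, w) = -8 + T*(2 + w)/6 (o(T, w) = -8 + ((2 + w)*T)/6 = -8 + (T*(2 + w))/6 = -8 + T*(2 + w)/6)
z(m) = 97 - m/2 (z(m) = (-8 + (⅓)*(-3) + (⅙)*(-3)*m) - 1*(-106) = (-8 - 1 - m/2) + 106 = (-9 - m/2) + 106 = 97 - m/2)
√(k(207) + z(103)) = √((-71 - 1*207) + (97 - ½*103)) = √((-71 - 207) + (97 - 103/2)) = √(-278 + 91/2) = √(-465/2) = I*√930/2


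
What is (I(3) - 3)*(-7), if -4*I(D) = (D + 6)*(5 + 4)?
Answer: 651/4 ≈ 162.75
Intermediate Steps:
I(D) = -27/2 - 9*D/4 (I(D) = -(D + 6)*(5 + 4)/4 = -(6 + D)*9/4 = -(54 + 9*D)/4 = -27/2 - 9*D/4)
(I(3) - 3)*(-7) = ((-27/2 - 9/4*3) - 3)*(-7) = ((-27/2 - 27/4) - 3)*(-7) = (-81/4 - 3)*(-7) = -93/4*(-7) = 651/4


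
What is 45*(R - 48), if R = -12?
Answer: -2700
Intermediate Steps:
45*(R - 48) = 45*(-12 - 48) = 45*(-60) = -2700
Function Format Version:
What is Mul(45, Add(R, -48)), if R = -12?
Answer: -2700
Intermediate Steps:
Mul(45, Add(R, -48)) = Mul(45, Add(-12, -48)) = Mul(45, -60) = -2700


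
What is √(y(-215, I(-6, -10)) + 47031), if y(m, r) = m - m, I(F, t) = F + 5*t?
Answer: √47031 ≈ 216.87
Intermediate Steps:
y(m, r) = 0
√(y(-215, I(-6, -10)) + 47031) = √(0 + 47031) = √47031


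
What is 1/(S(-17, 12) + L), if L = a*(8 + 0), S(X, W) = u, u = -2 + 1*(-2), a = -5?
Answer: -1/44 ≈ -0.022727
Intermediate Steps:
u = -4 (u = -2 - 2 = -4)
S(X, W) = -4
L = -40 (L = -5*(8 + 0) = -5*8 = -40)
1/(S(-17, 12) + L) = 1/(-4 - 40) = 1/(-44) = -1/44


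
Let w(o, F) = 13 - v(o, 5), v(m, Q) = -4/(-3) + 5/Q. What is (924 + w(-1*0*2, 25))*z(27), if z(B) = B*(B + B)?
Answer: 1362744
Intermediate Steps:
v(m, Q) = 4/3 + 5/Q (v(m, Q) = -4*(-⅓) + 5/Q = 4/3 + 5/Q)
z(B) = 2*B² (z(B) = B*(2*B) = 2*B²)
w(o, F) = 32/3 (w(o, F) = 13 - (4/3 + 5/5) = 13 - (4/3 + 5*(⅕)) = 13 - (4/3 + 1) = 13 - 1*7/3 = 13 - 7/3 = 32/3)
(924 + w(-1*0*2, 25))*z(27) = (924 + 32/3)*(2*27²) = 2804*(2*729)/3 = (2804/3)*1458 = 1362744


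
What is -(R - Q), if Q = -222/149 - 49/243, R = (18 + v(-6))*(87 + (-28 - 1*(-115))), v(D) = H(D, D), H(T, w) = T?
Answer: -75661463/36207 ≈ -2089.7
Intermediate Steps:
v(D) = D
R = 2088 (R = (18 - 6)*(87 + (-28 - 1*(-115))) = 12*(87 + (-28 + 115)) = 12*(87 + 87) = 12*174 = 2088)
Q = -61247/36207 (Q = -222*1/149 - 49*1/243 = -222/149 - 49/243 = -61247/36207 ≈ -1.6916)
-(R - Q) = -(2088 - 1*(-61247/36207)) = -(2088 + 61247/36207) = -1*75661463/36207 = -75661463/36207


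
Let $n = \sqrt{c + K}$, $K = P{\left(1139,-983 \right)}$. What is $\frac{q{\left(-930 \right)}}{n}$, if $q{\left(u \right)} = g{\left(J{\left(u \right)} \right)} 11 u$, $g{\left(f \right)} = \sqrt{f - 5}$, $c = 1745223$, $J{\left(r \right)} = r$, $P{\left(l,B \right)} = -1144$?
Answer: $- \frac{10230 i \sqrt{1630713865}}{1744079} \approx - 236.86 i$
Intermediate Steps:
$K = -1144$
$g{\left(f \right)} = \sqrt{-5 + f}$
$q{\left(u \right)} = 11 u \sqrt{-5 + u}$ ($q{\left(u \right)} = \sqrt{-5 + u} 11 u = 11 \sqrt{-5 + u} u = 11 u \sqrt{-5 + u}$)
$n = \sqrt{1744079}$ ($n = \sqrt{1745223 - 1144} = \sqrt{1744079} \approx 1320.6$)
$\frac{q{\left(-930 \right)}}{n} = \frac{11 \left(-930\right) \sqrt{-5 - 930}}{\sqrt{1744079}} = 11 \left(-930\right) \sqrt{-935} \frac{\sqrt{1744079}}{1744079} = 11 \left(-930\right) i \sqrt{935} \frac{\sqrt{1744079}}{1744079} = - 10230 i \sqrt{935} \frac{\sqrt{1744079}}{1744079} = - \frac{10230 i \sqrt{1630713865}}{1744079}$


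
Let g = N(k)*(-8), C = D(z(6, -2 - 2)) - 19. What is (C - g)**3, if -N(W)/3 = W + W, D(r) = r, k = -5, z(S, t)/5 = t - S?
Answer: 5000211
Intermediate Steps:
z(S, t) = -5*S + 5*t (z(S, t) = 5*(t - S) = -5*S + 5*t)
N(W) = -6*W (N(W) = -3*(W + W) = -6*W)
C = -69 (C = (-5*6 + 5*(-2 - 2)) - 19 = (-30 + 5*(-4)) - 19 = (-30 - 20) - 19 = -50 - 19 = -69)
g = -240 (g = -6*(-5)*(-8) = 30*(-8) = -240)
(C - g)**3 = (-69 - 1*(-240))**3 = (-69 + 240)**3 = 171**3 = 5000211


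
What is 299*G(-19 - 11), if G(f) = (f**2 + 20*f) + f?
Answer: 80730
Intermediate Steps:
G(f) = f**2 + 21*f
299*G(-19 - 11) = 299*((-19 - 11)*(21 + (-19 - 11))) = 299*(-30*(21 - 30)) = 299*(-30*(-9)) = 299*270 = 80730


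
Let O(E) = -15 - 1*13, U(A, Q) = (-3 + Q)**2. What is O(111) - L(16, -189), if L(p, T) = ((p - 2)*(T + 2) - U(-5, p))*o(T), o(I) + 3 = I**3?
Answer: -18815795092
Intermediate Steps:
O(E) = -28 (O(E) = -15 - 13 = -28)
o(I) = -3 + I**3
L(p, T) = (-3 + T**3)*(-(-3 + p)**2 + (-2 + p)*(2 + T)) (L(p, T) = ((p - 2)*(T + 2) - (-3 + p)**2)*(-3 + T**3) = ((-2 + p)*(2 + T) - (-3 + p)**2)*(-3 + T**3) = (-(-3 + p)**2 + (-2 + p)*(2 + T))*(-3 + T**3) = (-3 + T**3)*(-(-3 + p)**2 + (-2 + p)*(2 + T)))
O(111) - L(16, -189) = -28 - (-1)*(-3 + (-189)**3)*(4 + (-3 + 16)**2 - 2*16 + 2*(-189) - 1*(-189)*16) = -28 - (-1)*(-3 - 6751269)*(4 + 13**2 - 32 - 378 + 3024) = -28 - (-1)*(-6751272)*(4 + 169 - 32 - 378 + 3024) = -28 - (-1)*(-6751272)*2787 = -28 - 1*18815795064 = -28 - 18815795064 = -18815795092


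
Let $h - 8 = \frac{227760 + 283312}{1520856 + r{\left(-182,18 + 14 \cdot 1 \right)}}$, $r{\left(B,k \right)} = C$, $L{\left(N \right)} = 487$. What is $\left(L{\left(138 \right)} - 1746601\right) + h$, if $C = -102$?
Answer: $- \frac{1327698586426}{760377} \approx -1.7461 \cdot 10^{6}$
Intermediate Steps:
$r{\left(B,k \right)} = -102$
$h = \frac{6338552}{760377}$ ($h = 8 + \frac{227760 + 283312}{1520856 - 102} = 8 + \frac{511072}{1520754} = 8 + 511072 \cdot \frac{1}{1520754} = 8 + \frac{255536}{760377} = \frac{6338552}{760377} \approx 8.3361$)
$\left(L{\left(138 \right)} - 1746601\right) + h = \left(487 - 1746601\right) + \frac{6338552}{760377} = -1746114 + \frac{6338552}{760377} = - \frac{1327698586426}{760377}$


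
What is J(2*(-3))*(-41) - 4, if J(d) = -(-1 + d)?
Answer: -291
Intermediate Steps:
J(d) = 1 - d
J(2*(-3))*(-41) - 4 = (1 - 2*(-3))*(-41) - 4 = (1 - 1*(-6))*(-41) - 4 = (1 + 6)*(-41) - 4 = 7*(-41) - 4 = -287 - 4 = -291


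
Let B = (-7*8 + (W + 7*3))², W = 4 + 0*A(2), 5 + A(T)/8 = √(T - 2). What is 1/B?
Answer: 1/961 ≈ 0.0010406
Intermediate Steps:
A(T) = -40 + 8*√(-2 + T) (A(T) = -40 + 8*√(T - 2) = -40 + 8*√(-2 + T))
W = 4 (W = 4 + 0*(-40 + 8*√(-2 + 2)) = 4 + 0*(-40 + 8*√0) = 4 + 0*(-40 + 8*0) = 4 + 0*(-40 + 0) = 4 + 0*(-40) = 4 + 0 = 4)
B = 961 (B = (-7*8 + (4 + 7*3))² = (-56 + (4 + 21))² = (-56 + 25)² = (-31)² = 961)
1/B = 1/961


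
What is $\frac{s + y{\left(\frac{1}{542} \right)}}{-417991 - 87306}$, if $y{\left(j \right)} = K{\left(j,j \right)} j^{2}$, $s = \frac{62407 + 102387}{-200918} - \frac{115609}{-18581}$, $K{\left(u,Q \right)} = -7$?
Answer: $- \frac{227845649640691}{21313750354801717964} \approx -1.069 \cdot 10^{-5}$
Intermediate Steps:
$s = \frac{10082945874}{1866628679}$ ($s = 164794 \left(- \frac{1}{200918}\right) - - \frac{115609}{18581} = - \frac{82397}{100459} + \frac{115609}{18581} = \frac{10082945874}{1866628679} \approx 5.4017$)
$y{\left(j \right)} = - 7 j^{2}$
$\frac{s + y{\left(\frac{1}{542} \right)}}{-417991 - 87306} = \frac{\frac{10082945874}{1866628679} - 7 \left(\frac{1}{542}\right)^{2}}{-417991 - 87306} = \frac{\frac{10082945874}{1866628679} - \frac{7}{293764}}{-505297} = \left(\frac{10082945874}{1866628679} - \frac{7}{293764}\right) \left(- \frac{1}{505297}\right) = \frac{2961993445328983}{548348307257756} \left(- \frac{1}{505297}\right) = - \frac{227845649640691}{21313750354801717964}$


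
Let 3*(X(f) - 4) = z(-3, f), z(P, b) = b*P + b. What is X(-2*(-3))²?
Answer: 0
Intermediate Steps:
z(P, b) = b + P*b (z(P, b) = P*b + b = b + P*b)
X(f) = 4 - 2*f/3 (X(f) = 4 + (f*(1 - 3))/3 = 4 + (f*(-2))/3 = 4 + (-2*f)/3 = 4 - 2*f/3)
X(-2*(-3))² = (4 - (-4)*(-3)/3)² = (4 - ⅔*6)² = (4 - 4)² = 0² = 0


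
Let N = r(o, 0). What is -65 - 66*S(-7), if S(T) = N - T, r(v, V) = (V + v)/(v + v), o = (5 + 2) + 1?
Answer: -560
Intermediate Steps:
o = 8 (o = 7 + 1 = 8)
r(v, V) = (V + v)/(2*v) (r(v, V) = (V + v)/((2*v)) = (V + v)*(1/(2*v)) = (V + v)/(2*v))
N = 1/2 (N = (1/2)*(0 + 8)/8 = (1/2)*(1/8)*8 = 1/2 ≈ 0.50000)
S(T) = 1/2 - T
-65 - 66*S(-7) = -65 - 66*(1/2 - 1*(-7)) = -65 - 66*(1/2 + 7) = -65 - 66*15/2 = -65 - 495 = -560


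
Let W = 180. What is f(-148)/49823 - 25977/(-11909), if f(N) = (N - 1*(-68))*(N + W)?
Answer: 1263765031/593342107 ≈ 2.1299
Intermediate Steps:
f(N) = (68 + N)*(180 + N) (f(N) = (N - 1*(-68))*(N + 180) = (N + 68)*(180 + N) = (68 + N)*(180 + N))
f(-148)/49823 - 25977/(-11909) = (12240 + (-148)² + 248*(-148))/49823 - 25977/(-11909) = (12240 + 21904 - 36704)*(1/49823) - 25977*(-1/11909) = -2560*1/49823 + 25977/11909 = -2560/49823 + 25977/11909 = 1263765031/593342107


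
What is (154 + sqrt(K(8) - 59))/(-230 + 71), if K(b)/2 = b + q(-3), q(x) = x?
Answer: -154/159 - 7*I/159 ≈ -0.96855 - 0.044025*I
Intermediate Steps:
K(b) = -6 + 2*b (K(b) = 2*(b - 3) = 2*(-3 + b) = -6 + 2*b)
(154 + sqrt(K(8) - 59))/(-230 + 71) = (154 + sqrt((-6 + 2*8) - 59))/(-230 + 71) = (154 + sqrt((-6 + 16) - 59))/(-159) = (154 + sqrt(10 - 59))*(-1/159) = (154 + sqrt(-49))*(-1/159) = (154 + 7*I)*(-1/159) = -154/159 - 7*I/159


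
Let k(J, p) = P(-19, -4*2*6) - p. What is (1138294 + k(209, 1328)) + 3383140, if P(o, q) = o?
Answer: 4520087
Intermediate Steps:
k(J, p) = -19 - p
(1138294 + k(209, 1328)) + 3383140 = (1138294 + (-19 - 1*1328)) + 3383140 = (1138294 + (-19 - 1328)) + 3383140 = (1138294 - 1347) + 3383140 = 1136947 + 3383140 = 4520087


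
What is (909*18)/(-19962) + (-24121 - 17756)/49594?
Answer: -91522539/54999746 ≈ -1.6641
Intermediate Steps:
(909*18)/(-19962) + (-24121 - 17756)/49594 = 16362*(-1/19962) - 41877*1/49594 = -909/1109 - 41877/49594 = -91522539/54999746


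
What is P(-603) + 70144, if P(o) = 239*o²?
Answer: 86972695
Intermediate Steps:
P(-603) + 70144 = 239*(-603)² + 70144 = 239*363609 + 70144 = 86902551 + 70144 = 86972695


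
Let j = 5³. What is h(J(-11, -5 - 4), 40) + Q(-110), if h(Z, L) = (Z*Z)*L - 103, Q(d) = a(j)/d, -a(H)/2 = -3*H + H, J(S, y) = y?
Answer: 34457/11 ≈ 3132.5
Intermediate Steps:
j = 125
a(H) = 4*H (a(H) = -2*(-3*H + H) = -(-4)*H = 4*H)
Q(d) = 500/d (Q(d) = (4*125)/d = 500/d)
h(Z, L) = -103 + L*Z² (h(Z, L) = Z²*L - 103 = L*Z² - 103 = -103 + L*Z²)
h(J(-11, -5 - 4), 40) + Q(-110) = (-103 + 40*(-5 - 4)²) + 500/(-110) = (-103 + 40*(-9)²) + 500*(-1/110) = (-103 + 40*81) - 50/11 = (-103 + 3240) - 50/11 = 3137 - 50/11 = 34457/11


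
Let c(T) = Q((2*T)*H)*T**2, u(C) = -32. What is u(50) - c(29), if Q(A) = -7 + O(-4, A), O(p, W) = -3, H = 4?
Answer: 8378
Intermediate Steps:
Q(A) = -10 (Q(A) = -7 - 3 = -10)
c(T) = -10*T**2
u(50) - c(29) = -32 - (-10)*29**2 = -32 - (-10)*841 = -32 - 1*(-8410) = -32 + 8410 = 8378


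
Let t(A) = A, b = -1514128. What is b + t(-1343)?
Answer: -1515471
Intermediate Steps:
b + t(-1343) = -1514128 - 1343 = -1515471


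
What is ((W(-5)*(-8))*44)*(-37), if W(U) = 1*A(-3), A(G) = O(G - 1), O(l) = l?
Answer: -52096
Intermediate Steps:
A(G) = -1 + G (A(G) = G - 1 = -1 + G)
W(U) = -4 (W(U) = 1*(-1 - 3) = 1*(-4) = -4)
((W(-5)*(-8))*44)*(-37) = (-4*(-8)*44)*(-37) = (32*44)*(-37) = 1408*(-37) = -52096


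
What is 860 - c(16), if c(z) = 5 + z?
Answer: 839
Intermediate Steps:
860 - c(16) = 860 - (5 + 16) = 860 - 1*21 = 860 - 21 = 839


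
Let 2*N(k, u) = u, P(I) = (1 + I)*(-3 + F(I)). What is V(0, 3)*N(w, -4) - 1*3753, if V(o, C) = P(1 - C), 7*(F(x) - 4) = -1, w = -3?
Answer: -26259/7 ≈ -3751.3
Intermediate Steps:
F(x) = 27/7 (F(x) = 4 + (⅐)*(-1) = 4 - ⅐ = 27/7)
P(I) = 6/7 + 6*I/7 (P(I) = (1 + I)*(-3 + 27/7) = (1 + I)*(6/7) = 6/7 + 6*I/7)
V(o, C) = 12/7 - 6*C/7 (V(o, C) = 6/7 + 6*(1 - C)/7 = 6/7 + (6/7 - 6*C/7) = 12/7 - 6*C/7)
N(k, u) = u/2
V(0, 3)*N(w, -4) - 1*3753 = (12/7 - 6/7*3)*((½)*(-4)) - 1*3753 = (12/7 - 18/7)*(-2) - 3753 = -6/7*(-2) - 3753 = 12/7 - 3753 = -26259/7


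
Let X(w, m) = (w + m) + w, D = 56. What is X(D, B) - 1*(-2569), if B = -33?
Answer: 2648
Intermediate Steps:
X(w, m) = m + 2*w (X(w, m) = (m + w) + w = m + 2*w)
X(D, B) - 1*(-2569) = (-33 + 2*56) - 1*(-2569) = (-33 + 112) + 2569 = 79 + 2569 = 2648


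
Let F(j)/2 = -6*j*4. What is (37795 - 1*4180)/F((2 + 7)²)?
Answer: -415/48 ≈ -8.6458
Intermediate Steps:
F(j) = -48*j (F(j) = 2*(-6*j*4) = 2*(-24*j) = -48*j)
(37795 - 1*4180)/F((2 + 7)²) = (37795 - 1*4180)/((-48*(2 + 7)²)) = (37795 - 4180)/((-48*9²)) = 33615/((-48*81)) = 33615/(-3888) = 33615*(-1/3888) = -415/48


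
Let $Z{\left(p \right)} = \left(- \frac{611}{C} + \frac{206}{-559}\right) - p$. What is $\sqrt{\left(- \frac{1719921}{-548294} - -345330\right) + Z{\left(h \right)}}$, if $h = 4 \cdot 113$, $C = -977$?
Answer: $\frac{\sqrt{30924984807245321750957128194}}{299446930042} \approx 587.27$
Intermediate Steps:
$h = 452$
$Z{\left(p \right)} = \frac{140287}{546143} - p$ ($Z{\left(p \right)} = \left(- \frac{611}{-977} + \frac{206}{-559}\right) - p = \left(\left(-611\right) \left(- \frac{1}{977}\right) + 206 \left(- \frac{1}{559}\right)\right) - p = \left(\frac{611}{977} - \frac{206}{559}\right) - p = \frac{140287}{546143} - p$)
$\sqrt{\left(- \frac{1719921}{-548294} - -345330\right) + Z{\left(h \right)}} = \sqrt{\left(- \frac{1719921}{-548294} - -345330\right) + \left(\frac{140287}{546143} - 452\right)} = \sqrt{\left(\left(-1719921\right) \left(- \frac{1}{548294}\right) + 345330\right) + \left(\frac{140287}{546143} - 452\right)} = \sqrt{\left(\frac{1719921}{548294} + 345330\right) - \frac{246716349}{546143}} = \sqrt{\frac{189344086941}{548294} - \frac{246716349}{546143}} = \sqrt{\frac{103273674580359957}{299446930042}} = \frac{\sqrt{30924984807245321750957128194}}{299446930042}$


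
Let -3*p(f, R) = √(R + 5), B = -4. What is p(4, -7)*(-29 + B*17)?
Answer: 97*I*√2/3 ≈ 45.726*I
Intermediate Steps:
p(f, R) = -√(5 + R)/3 (p(f, R) = -√(R + 5)/3 = -√(5 + R)/3)
p(4, -7)*(-29 + B*17) = (-√(5 - 7)/3)*(-29 - 4*17) = (-I*√2/3)*(-29 - 68) = -I*√2/3*(-97) = 97*I*√2/3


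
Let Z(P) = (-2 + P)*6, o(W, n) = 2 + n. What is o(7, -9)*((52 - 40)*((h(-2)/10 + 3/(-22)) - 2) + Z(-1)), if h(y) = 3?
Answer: 15414/55 ≈ 280.25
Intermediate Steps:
Z(P) = -12 + 6*P
o(7, -9)*((52 - 40)*((h(-2)/10 + 3/(-22)) - 2) + Z(-1)) = (2 - 9)*((52 - 40)*((3/10 + 3/(-22)) - 2) + (-12 + 6*(-1))) = -7*(12*((3*(⅒) + 3*(-1/22)) - 2) + (-12 - 6)) = -7*(12*((3/10 - 3/22) - 2) - 18) = -7*(12*(9/55 - 2) - 18) = -7*(12*(-101/55) - 18) = -7*(-1212/55 - 18) = -7*(-2202/55) = 15414/55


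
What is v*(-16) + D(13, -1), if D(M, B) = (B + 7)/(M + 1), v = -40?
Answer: 4483/7 ≈ 640.43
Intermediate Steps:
D(M, B) = (7 + B)/(1 + M)
v*(-16) + D(13, -1) = -40*(-16) + (7 - 1)/(1 + 13) = 640 + 6/14 = 640 + (1/14)*6 = 640 + 3/7 = 4483/7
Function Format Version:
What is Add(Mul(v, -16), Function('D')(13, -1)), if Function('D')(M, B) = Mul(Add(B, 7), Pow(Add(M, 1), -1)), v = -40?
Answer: Rational(4483, 7) ≈ 640.43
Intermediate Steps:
Function('D')(M, B) = Mul(Pow(Add(1, M), -1), Add(7, B)) (Function('D')(M, B) = Mul(Add(7, B), Pow(Add(1, M), -1)) = Mul(Pow(Add(1, M), -1), Add(7, B)))
Add(Mul(v, -16), Function('D')(13, -1)) = Add(Mul(-40, -16), Mul(Pow(Add(1, 13), -1), Add(7, -1))) = Add(640, Mul(Pow(14, -1), 6)) = Add(640, Mul(Rational(1, 14), 6)) = Add(640, Rational(3, 7)) = Rational(4483, 7)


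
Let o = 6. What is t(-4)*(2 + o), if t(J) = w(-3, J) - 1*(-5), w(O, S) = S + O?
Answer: -16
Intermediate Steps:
w(O, S) = O + S
t(J) = 2 + J (t(J) = (-3 + J) - 1*(-5) = (-3 + J) + 5 = 2 + J)
t(-4)*(2 + o) = (2 - 4)*(2 + 6) = -2*8 = -16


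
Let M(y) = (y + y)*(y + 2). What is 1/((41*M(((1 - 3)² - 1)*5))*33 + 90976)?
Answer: 1/781006 ≈ 1.2804e-6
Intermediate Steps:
M(y) = 2*y*(2 + y) (M(y) = (2*y)*(2 + y) = 2*y*(2 + y))
1/((41*M(((1 - 3)² - 1)*5))*33 + 90976) = 1/((41*(2*(((1 - 3)² - 1)*5)*(2 + ((1 - 3)² - 1)*5)))*33 + 90976) = 1/((41*(2*(((-2)² - 1)*5)*(2 + ((-2)² - 1)*5)))*33 + 90976) = 1/((41*(2*((4 - 1)*5)*(2 + (4 - 1)*5)))*33 + 90976) = 1/((41*(2*(3*5)*(2 + 3*5)))*33 + 90976) = 1/((41*(2*15*(2 + 15)))*33 + 90976) = 1/((41*(2*15*17))*33 + 90976) = 1/((41*510)*33 + 90976) = 1/(20910*33 + 90976) = 1/(690030 + 90976) = 1/781006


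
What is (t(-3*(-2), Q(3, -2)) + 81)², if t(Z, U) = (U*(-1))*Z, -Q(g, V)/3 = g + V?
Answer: 9801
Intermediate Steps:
Q(g, V) = -3*V - 3*g (Q(g, V) = -3*(g + V) = -3*(V + g) = -3*V - 3*g)
t(Z, U) = -U*Z (t(Z, U) = (-U)*Z = -U*Z)
(t(-3*(-2), Q(3, -2)) + 81)² = (-(-3*(-2) - 3*3)*(-3*(-2)) + 81)² = (-1*(6 - 9)*6 + 81)² = (-1*(-3)*6 + 81)² = (18 + 81)² = 99² = 9801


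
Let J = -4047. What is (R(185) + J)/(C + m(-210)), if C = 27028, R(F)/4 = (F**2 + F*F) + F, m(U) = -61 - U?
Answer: 270493/27177 ≈ 9.9530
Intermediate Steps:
R(F) = 4*F + 8*F**2 (R(F) = 4*((F**2 + F*F) + F) = 4*((F**2 + F**2) + F) = 4*(2*F**2 + F) = 4*(F + 2*F**2) = 4*F + 8*F**2)
(R(185) + J)/(C + m(-210)) = (4*185*(1 + 2*185) - 4047)/(27028 + (-61 - 1*(-210))) = (4*185*(1 + 370) - 4047)/(27028 + (-61 + 210)) = (4*185*371 - 4047)/(27028 + 149) = (274540 - 4047)/27177 = 270493*(1/27177) = 270493/27177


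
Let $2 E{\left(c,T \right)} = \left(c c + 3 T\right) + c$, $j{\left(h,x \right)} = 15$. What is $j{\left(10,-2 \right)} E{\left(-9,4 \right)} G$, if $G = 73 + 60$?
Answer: $83790$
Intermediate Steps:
$G = 133$
$E{\left(c,T \right)} = \frac{c}{2} + \frac{c^{2}}{2} + \frac{3 T}{2}$ ($E{\left(c,T \right)} = \frac{\left(c c + 3 T\right) + c}{2} = \frac{\left(c^{2} + 3 T\right) + c}{2} = \frac{c + c^{2} + 3 T}{2} = \frac{c}{2} + \frac{c^{2}}{2} + \frac{3 T}{2}$)
$j{\left(10,-2 \right)} E{\left(-9,4 \right)} G = 15 \left(\frac{1}{2} \left(-9\right) + \frac{\left(-9\right)^{2}}{2} + \frac{3}{2} \cdot 4\right) 133 = 15 \left(- \frac{9}{2} + \frac{1}{2} \cdot 81 + 6\right) 133 = 15 \left(- \frac{9}{2} + \frac{81}{2} + 6\right) 133 = 15 \cdot 42 \cdot 133 = 630 \cdot 133 = 83790$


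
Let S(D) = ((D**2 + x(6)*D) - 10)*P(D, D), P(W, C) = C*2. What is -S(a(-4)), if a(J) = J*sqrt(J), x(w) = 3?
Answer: 384 - 1184*I ≈ 384.0 - 1184.0*I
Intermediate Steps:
P(W, C) = 2*C
a(J) = J**(3/2)
S(D) = 2*D*(-10 + D**2 + 3*D) (S(D) = ((D**2 + 3*D) - 10)*(2*D) = (-10 + D**2 + 3*D)*(2*D) = 2*D*(-10 + D**2 + 3*D))
-S(a(-4)) = -2*(-4)**(3/2)*(-10 + ((-4)**(3/2))**2 + 3*(-4)**(3/2)) = -2*(-8*I)*(-10 + (-8*I)**2 + 3*(-8*I)) = -2*(-8*I)*(-10 - 64 - 24*I) = -2*(-8*I)*(-74 - 24*I) = -(-16)*I*(-74 - 24*I) = 16*I*(-74 - 24*I)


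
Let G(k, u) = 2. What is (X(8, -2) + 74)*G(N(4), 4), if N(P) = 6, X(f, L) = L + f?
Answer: 160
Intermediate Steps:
(X(8, -2) + 74)*G(N(4), 4) = ((-2 + 8) + 74)*2 = (6 + 74)*2 = 80*2 = 160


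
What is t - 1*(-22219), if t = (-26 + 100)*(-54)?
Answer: 18223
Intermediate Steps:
t = -3996 (t = 74*(-54) = -3996)
t - 1*(-22219) = -3996 - 1*(-22219) = -3996 + 22219 = 18223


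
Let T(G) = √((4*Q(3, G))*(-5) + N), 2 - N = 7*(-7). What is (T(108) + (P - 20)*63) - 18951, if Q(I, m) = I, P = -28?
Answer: -21975 + 3*I ≈ -21975.0 + 3.0*I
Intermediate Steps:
N = 51 (N = 2 - 7*(-7) = 2 - 1*(-49) = 2 + 49 = 51)
T(G) = 3*I (T(G) = √((4*3)*(-5) + 51) = √(12*(-5) + 51) = √(-60 + 51) = √(-9) = 3*I)
(T(108) + (P - 20)*63) - 18951 = (3*I + (-28 - 20)*63) - 18951 = (3*I - 48*63) - 18951 = (3*I - 3024) - 18951 = (-3024 + 3*I) - 18951 = -21975 + 3*I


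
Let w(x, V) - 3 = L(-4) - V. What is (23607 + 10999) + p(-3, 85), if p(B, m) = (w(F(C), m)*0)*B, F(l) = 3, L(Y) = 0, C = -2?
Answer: 34606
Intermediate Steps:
w(x, V) = 3 - V (w(x, V) = 3 + (0 - V) = 3 - V)
p(B, m) = 0 (p(B, m) = ((3 - m)*0)*B = 0*B = 0)
(23607 + 10999) + p(-3, 85) = (23607 + 10999) + 0 = 34606 + 0 = 34606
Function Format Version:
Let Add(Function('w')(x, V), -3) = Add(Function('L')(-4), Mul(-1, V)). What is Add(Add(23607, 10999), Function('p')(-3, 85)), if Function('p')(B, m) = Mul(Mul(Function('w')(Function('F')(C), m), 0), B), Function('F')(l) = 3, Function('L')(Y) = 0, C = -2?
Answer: 34606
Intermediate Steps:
Function('w')(x, V) = Add(3, Mul(-1, V)) (Function('w')(x, V) = Add(3, Add(0, Mul(-1, V))) = Add(3, Mul(-1, V)))
Function('p')(B, m) = 0 (Function('p')(B, m) = Mul(Mul(Add(3, Mul(-1, m)), 0), B) = Mul(0, B) = 0)
Add(Add(23607, 10999), Function('p')(-3, 85)) = Add(Add(23607, 10999), 0) = Add(34606, 0) = 34606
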